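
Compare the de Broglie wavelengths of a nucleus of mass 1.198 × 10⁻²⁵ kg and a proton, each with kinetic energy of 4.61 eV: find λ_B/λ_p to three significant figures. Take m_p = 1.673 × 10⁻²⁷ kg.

At fixed KE, p = √(2mKE) so λ = h/p ∝ 1/√m.
λ_B/λ_p = √(m_p/m_B) = √(1.673 × 10⁻²⁷/1.198 × 10⁻²⁵) = √(0.01396) = 0.118.

λ_B/λ_p = 0.118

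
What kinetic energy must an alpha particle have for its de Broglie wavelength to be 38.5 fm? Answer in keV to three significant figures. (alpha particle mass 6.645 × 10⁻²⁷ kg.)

KE = 139 keV

p = h/λ = 6.626 × 10⁻³⁴ / 3.850 × 10⁻¹⁴ = 1.721 × 10⁻²⁰ kg·m/s.
KE = p²/(2m) = (1.721 × 10⁻²⁰)² / (2 × 6.645 × 10⁻²⁷) = 2.229 × 10⁻¹⁴ J = 139 keV.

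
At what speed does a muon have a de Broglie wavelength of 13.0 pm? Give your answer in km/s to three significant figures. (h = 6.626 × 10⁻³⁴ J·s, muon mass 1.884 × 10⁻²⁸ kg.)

v = 271 km/s

p = h/λ = 6.626 × 10⁻³⁴ / 1.300 × 10⁻¹¹ = 5.097 × 10⁻²³ kg·m/s.
v = p/m = 5.097 × 10⁻²³ / 1.884 × 10⁻²⁸ = 2.71 × 10⁵ m/s = 271 km/s.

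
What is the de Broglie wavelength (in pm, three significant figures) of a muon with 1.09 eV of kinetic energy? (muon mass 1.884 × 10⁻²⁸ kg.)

λ = 81.7 pm

KE = 1.09 eV = 1.746 × 10⁻¹⁹ J.
p = √(2mKE) = √(2 × 1.884 × 10⁻²⁸ × 1.746 × 10⁻¹⁹) = 8.111 × 10⁻²⁴ kg·m/s.
λ = h/p = 6.626 × 10⁻³⁴ / 8.111 × 10⁻²⁴ = 8.17 × 10⁻¹¹ m = 81.7 pm.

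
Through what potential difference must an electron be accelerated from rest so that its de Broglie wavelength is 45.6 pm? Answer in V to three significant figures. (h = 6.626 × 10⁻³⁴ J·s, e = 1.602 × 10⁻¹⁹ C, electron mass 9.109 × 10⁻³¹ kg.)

V = 723 V

p = h/λ = 6.626 × 10⁻³⁴ / 4.560 × 10⁻¹¹ = 1.453 × 10⁻²³ kg·m/s.
KE = p²/(2m) = 1.159 × 10⁻¹⁶ J.
V = KE/e = 1.159 × 10⁻¹⁶ / (1.602 × 10⁻¹⁹) = 723 V.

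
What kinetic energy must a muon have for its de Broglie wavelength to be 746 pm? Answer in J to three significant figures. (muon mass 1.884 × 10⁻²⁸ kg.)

p = h/λ = 6.626 × 10⁻³⁴ / 7.460 × 10⁻¹⁰ = 8.882 × 10⁻²⁵ kg·m/s.
KE = p²/(2m) = (8.882 × 10⁻²⁵)² / (2 × 1.884 × 10⁻²⁸) = 2.094 × 10⁻²¹ J = 2.09 × 10⁻²¹ J.

KE = 2.09 × 10⁻²¹ J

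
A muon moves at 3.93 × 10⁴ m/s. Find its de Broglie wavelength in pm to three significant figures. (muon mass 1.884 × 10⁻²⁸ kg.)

p = mv = 1.884 × 10⁻²⁸ × 3.93 × 10⁴ = 7.404 × 10⁻²⁴ kg·m/s.
λ = h/p = 6.626 × 10⁻³⁴ / 7.404 × 10⁻²⁴ = 8.95 × 10⁻¹¹ m = 89.5 pm.

λ = 89.5 pm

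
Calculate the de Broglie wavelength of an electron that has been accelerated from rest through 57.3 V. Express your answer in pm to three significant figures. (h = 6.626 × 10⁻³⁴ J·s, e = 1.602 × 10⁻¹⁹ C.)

KE = eV = 1.602 × 10⁻¹⁹ × 57.30 = 9.179 × 10⁻¹⁸ J.
p = √(2mKE) = √(2 × 9.109 × 10⁻³¹ × 9.179 × 10⁻¹⁸) = 4.089 × 10⁻²⁴ kg·m/s.
λ = h/p = 6.626 × 10⁻³⁴ / 4.089 × 10⁻²⁴ = 1.62 × 10⁻¹⁰ m = 162 pm.

λ = 162 pm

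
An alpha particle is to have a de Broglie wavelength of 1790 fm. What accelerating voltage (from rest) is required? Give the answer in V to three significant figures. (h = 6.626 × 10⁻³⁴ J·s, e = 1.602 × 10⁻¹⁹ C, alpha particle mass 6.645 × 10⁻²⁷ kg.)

p = h/λ = 6.626 × 10⁻³⁴ / 1.790 × 10⁻¹² = 3.702 × 10⁻²² kg·m/s.
KE = p²/(2m) = 1.031 × 10⁻¹⁷ J.
V = KE/2e = 1.031 × 10⁻¹⁷ / (2 × 1.602 × 10⁻¹⁹) = 32.2 V.

V = 32.2 V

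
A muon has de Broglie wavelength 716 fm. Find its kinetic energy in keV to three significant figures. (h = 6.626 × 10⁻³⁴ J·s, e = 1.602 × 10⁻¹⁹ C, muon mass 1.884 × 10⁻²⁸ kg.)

KE = 14.2 keV

p = h/λ = 6.626 × 10⁻³⁴ / 7.160 × 10⁻¹³ = 9.254 × 10⁻²² kg·m/s.
KE = p²/(2m) = (9.254 × 10⁻²²)² / (2 × 1.884 × 10⁻²⁸) = 2.273 × 10⁻¹⁵ J = 14.2 keV.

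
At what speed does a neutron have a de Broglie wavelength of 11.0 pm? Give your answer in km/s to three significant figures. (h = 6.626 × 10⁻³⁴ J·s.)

p = h/λ = 6.626 × 10⁻³⁴ / 1.100 × 10⁻¹¹ = 6.024 × 10⁻²³ kg·m/s.
v = p/m = 6.024 × 10⁻²³ / 1.675 × 10⁻²⁷ = 3.60 × 10⁴ m/s = 36.0 km/s.

v = 36.0 km/s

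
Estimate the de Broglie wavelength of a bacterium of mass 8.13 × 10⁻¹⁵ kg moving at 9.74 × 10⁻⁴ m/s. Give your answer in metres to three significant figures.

p = mv = 8.13 × 10⁻¹⁵ × 9.74 × 10⁻⁴ = 7.919 × 10⁻¹⁸ kg·m/s.
λ = h/p = 6.626 × 10⁻³⁴ / 7.919 × 10⁻¹⁸ = 8.37 × 10⁻¹⁷ m.

λ = 8.37 × 10⁻¹⁷ m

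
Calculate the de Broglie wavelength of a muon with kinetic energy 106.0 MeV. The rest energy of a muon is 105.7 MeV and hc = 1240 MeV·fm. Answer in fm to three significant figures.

λ = 6.76 fm

Total energy E = KE + m₀c² = 106.0 + 105.7 = 211.7 MeV.
(pc)² = E² − (m₀c²)² = (211.7)² − (105.7)² = 3.364 × 10⁴ MeV², so pc = 183.4 MeV.
λ = hc/(pc) = 1240 MeV·fm / 183.4 MeV = 6.76 fm.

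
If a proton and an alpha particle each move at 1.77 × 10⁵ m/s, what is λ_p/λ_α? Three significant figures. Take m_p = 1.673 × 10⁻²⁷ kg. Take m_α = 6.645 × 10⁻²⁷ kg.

λ_p/λ_α = 3.97

At fixed v, p = mv so λ = h/(mv) ∝ 1/m.
λ_p/λ_α = m_α/m_p = 6.645 × 10⁻²⁷/1.673 × 10⁻²⁷ = 3.97.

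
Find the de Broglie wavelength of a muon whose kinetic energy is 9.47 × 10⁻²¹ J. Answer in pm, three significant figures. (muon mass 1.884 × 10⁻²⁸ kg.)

λ = 351 pm

p = √(2mKE) = √(2 × 1.884 × 10⁻²⁸ × 9.470 × 10⁻²¹) = 1.889 × 10⁻²⁴ kg·m/s.
λ = h/p = 6.626 × 10⁻³⁴ / 1.889 × 10⁻²⁴ = 3.51 × 10⁻¹⁰ m = 351 pm.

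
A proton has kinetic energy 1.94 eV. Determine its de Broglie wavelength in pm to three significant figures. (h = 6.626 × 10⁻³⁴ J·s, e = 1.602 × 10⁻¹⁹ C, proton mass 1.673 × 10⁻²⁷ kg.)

λ = 20.5 pm

KE = 1.94 eV = 3.108 × 10⁻¹⁹ J.
p = √(2mKE) = √(2 × 1.673 × 10⁻²⁷ × 3.108 × 10⁻¹⁹) = 3.225 × 10⁻²³ kg·m/s.
λ = h/p = 6.626 × 10⁻³⁴ / 3.225 × 10⁻²³ = 2.05 × 10⁻¹¹ m = 20.5 pm.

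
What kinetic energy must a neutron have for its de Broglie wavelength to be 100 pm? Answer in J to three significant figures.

p = h/λ = 6.626 × 10⁻³⁴ / 1.000 × 10⁻¹⁰ = 6.626 × 10⁻²⁴ kg·m/s.
KE = p²/(2m) = (6.626 × 10⁻²⁴)² / (2 × 1.675 × 10⁻²⁷) = 1.311 × 10⁻²⁰ J = 1.31 × 10⁻²⁰ J.

KE = 1.31 × 10⁻²⁰ J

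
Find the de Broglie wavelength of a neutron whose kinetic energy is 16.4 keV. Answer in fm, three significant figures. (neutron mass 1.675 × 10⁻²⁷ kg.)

λ = 223 fm

KE = 16.4 keV = 2.627 × 10⁻¹⁵ J.
p = √(2mKE) = √(2 × 1.675 × 10⁻²⁷ × 2.627 × 10⁻¹⁵) = 2.967 × 10⁻²¹ kg·m/s.
λ = h/p = 6.626 × 10⁻³⁴ / 2.967 × 10⁻²¹ = 2.23 × 10⁻¹³ m = 223 fm.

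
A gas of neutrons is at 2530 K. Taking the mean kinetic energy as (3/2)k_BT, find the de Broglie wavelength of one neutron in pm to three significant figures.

KE = (3/2)k_BT = 1.5 × 1.381 × 10⁻²³ × 2530 = 5.241 × 10⁻²⁰ J.
p = √(2mKE) = √(2 × 1.675 × 10⁻²⁷ × 5.241 × 10⁻²⁰) = 1.325 × 10⁻²³ kg·m/s.
λ = h/p = 5.00 × 10⁻¹¹ m = 50.0 pm.

λ = 50.0 pm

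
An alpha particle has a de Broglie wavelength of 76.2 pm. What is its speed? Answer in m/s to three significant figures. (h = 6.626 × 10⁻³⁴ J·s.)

p = h/λ = 6.626 × 10⁻³⁴ / 7.620 × 10⁻¹¹ = 8.696 × 10⁻²⁴ kg·m/s.
v = p/m = 8.696 × 10⁻²⁴ / 6.645 × 10⁻²⁷ = 1.31 × 10³ m/s = 1310 m/s.

v = 1310 m/s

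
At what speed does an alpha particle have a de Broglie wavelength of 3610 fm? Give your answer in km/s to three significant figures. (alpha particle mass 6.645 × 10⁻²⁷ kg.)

p = h/λ = 6.626 × 10⁻³⁴ / 3.610 × 10⁻¹² = 1.835 × 10⁻²² kg·m/s.
v = p/m = 1.835 × 10⁻²² / 6.645 × 10⁻²⁷ = 2.76 × 10⁴ m/s = 27.6 km/s.

v = 27.6 km/s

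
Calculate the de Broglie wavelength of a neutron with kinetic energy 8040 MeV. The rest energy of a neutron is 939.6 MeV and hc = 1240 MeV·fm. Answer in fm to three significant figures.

Total energy E = KE + m₀c² = 8040 + 939.6 = 8979.6 MeV.
(pc)² = E² − (m₀c²)² = (8979.6)² − (939.6)² = 7.975 × 10⁷ MeV², so pc = 8930 MeV.
λ = hc/(pc) = 1240 MeV·fm / 8930 MeV = 0.139 fm.

λ = 0.139 fm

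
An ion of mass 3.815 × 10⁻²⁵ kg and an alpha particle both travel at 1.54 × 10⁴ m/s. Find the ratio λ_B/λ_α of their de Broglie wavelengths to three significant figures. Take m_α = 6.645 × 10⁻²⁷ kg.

At fixed v, p = mv so λ = h/(mv) ∝ 1/m.
λ_B/λ_α = m_α/m_B = 6.645 × 10⁻²⁷/3.815 × 10⁻²⁵ = 0.0174.

λ_B/λ_α = 0.0174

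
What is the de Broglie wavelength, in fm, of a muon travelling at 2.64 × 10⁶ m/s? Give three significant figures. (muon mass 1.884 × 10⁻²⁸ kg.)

p = mv = 1.884 × 10⁻²⁸ × 2.64 × 10⁶ = 4.974 × 10⁻²² kg·m/s.
λ = h/p = 6.626 × 10⁻³⁴ / 4.974 × 10⁻²² = 1.33 × 10⁻¹² m = 1330 fm.

λ = 1330 fm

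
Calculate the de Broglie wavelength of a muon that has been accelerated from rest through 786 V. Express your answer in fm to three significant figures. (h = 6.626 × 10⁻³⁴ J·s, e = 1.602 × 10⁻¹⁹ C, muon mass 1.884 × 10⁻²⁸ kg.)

KE = eV = 1.602 × 10⁻¹⁹ × 786.0 = 1.259 × 10⁻¹⁶ J.
p = √(2mKE) = √(2 × 1.884 × 10⁻²⁸ × 1.259 × 10⁻¹⁶) = 2.178 × 10⁻²² kg·m/s.
λ = h/p = 6.626 × 10⁻³⁴ / 2.178 × 10⁻²² = 3.04 × 10⁻¹² m = 3040 fm.

λ = 3040 fm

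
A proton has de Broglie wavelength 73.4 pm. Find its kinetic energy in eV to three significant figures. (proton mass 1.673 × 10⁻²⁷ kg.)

p = h/λ = 6.626 × 10⁻³⁴ / 7.340 × 10⁻¹¹ = 9.027 × 10⁻²⁴ kg·m/s.
KE = p²/(2m) = (9.027 × 10⁻²⁴)² / (2 × 1.673 × 10⁻²⁷) = 2.435 × 10⁻²⁰ J = 0.152 eV.

KE = 0.152 eV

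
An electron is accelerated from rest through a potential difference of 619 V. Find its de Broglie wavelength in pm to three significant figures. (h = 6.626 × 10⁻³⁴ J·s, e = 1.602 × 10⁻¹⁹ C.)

λ = 49.3 pm

KE = eV = 1.602 × 10⁻¹⁹ × 619.0 = 9.916 × 10⁻¹⁷ J.
p = √(2mKE) = √(2 × 9.109 × 10⁻³¹ × 9.916 × 10⁻¹⁷) = 1.344 × 10⁻²³ kg·m/s.
λ = h/p = 6.626 × 10⁻³⁴ / 1.344 × 10⁻²³ = 4.93 × 10⁻¹¹ m = 49.3 pm.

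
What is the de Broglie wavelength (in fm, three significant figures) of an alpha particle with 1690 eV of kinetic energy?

KE = 1690 eV = 2.707 × 10⁻¹⁶ J.
p = √(2mKE) = √(2 × 6.645 × 10⁻²⁷ × 2.707 × 10⁻¹⁶) = 1.897 × 10⁻²¹ kg·m/s.
λ = h/p = 6.626 × 10⁻³⁴ / 1.897 × 10⁻²¹ = 3.49 × 10⁻¹³ m = 349 fm.

λ = 349 fm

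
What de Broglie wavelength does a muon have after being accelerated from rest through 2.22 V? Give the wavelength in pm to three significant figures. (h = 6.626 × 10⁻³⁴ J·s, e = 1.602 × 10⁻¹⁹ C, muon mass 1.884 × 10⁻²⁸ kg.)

λ = 57.2 pm

KE = eV = 1.602 × 10⁻¹⁹ × 2.220 = 3.556 × 10⁻¹⁹ J.
p = √(2mKE) = √(2 × 1.884 × 10⁻²⁸ × 3.556 × 10⁻¹⁹) = 1.158 × 10⁻²³ kg·m/s.
λ = h/p = 6.626 × 10⁻³⁴ / 1.158 × 10⁻²³ = 5.72 × 10⁻¹¹ m = 57.2 pm.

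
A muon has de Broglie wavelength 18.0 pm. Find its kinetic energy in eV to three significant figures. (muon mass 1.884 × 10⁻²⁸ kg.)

KE = 22.4 eV

p = h/λ = 6.626 × 10⁻³⁴ / 1.800 × 10⁻¹¹ = 3.681 × 10⁻²³ kg·m/s.
KE = p²/(2m) = (3.681 × 10⁻²³)² / (2 × 1.884 × 10⁻²⁸) = 3.596 × 10⁻¹⁸ J = 22.4 eV.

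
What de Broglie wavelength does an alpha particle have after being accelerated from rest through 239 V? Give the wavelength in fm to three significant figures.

λ = 657 fm

KE = 2eV = 2 × 1.602 × 10⁻¹⁹ × 239.0 = 7.658 × 10⁻¹⁷ J.
p = √(2mKE) = √(2 × 6.645 × 10⁻²⁷ × 7.658 × 10⁻¹⁷) = 1.009 × 10⁻²¹ kg·m/s.
λ = h/p = 6.626 × 10⁻³⁴ / 1.009 × 10⁻²¹ = 6.57 × 10⁻¹³ m = 657 fm.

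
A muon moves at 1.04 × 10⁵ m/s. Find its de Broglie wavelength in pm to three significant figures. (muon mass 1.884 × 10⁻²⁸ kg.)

λ = 33.8 pm

p = mv = 1.884 × 10⁻²⁸ × 1.04 × 10⁵ = 1.959 × 10⁻²³ kg·m/s.
λ = h/p = 6.626 × 10⁻³⁴ / 1.959 × 10⁻²³ = 3.38 × 10⁻¹¹ m = 33.8 pm.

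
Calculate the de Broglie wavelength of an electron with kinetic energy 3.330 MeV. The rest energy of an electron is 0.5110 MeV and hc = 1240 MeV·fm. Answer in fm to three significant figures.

Total energy E = KE + m₀c² = 3.330 + 0.5110 = 3.8410 MeV.
(pc)² = E² − (m₀c²)² = (3.8410)² − (0.5110)² = 14.49 MeV², so pc = 3.807 MeV.
λ = hc/(pc) = 1240 MeV·fm / 3.807 MeV = 326 fm.

λ = 326 fm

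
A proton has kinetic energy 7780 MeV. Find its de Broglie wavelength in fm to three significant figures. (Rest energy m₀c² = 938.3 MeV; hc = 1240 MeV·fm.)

λ = 0.143 fm

Total energy E = KE + m₀c² = 7780 + 938.3 = 8718.3 MeV.
(pc)² = E² − (m₀c²)² = (8718.3)² − (938.3)² = 7.513 × 10⁷ MeV², so pc = 8668 MeV.
λ = hc/(pc) = 1240 MeV·fm / 8668 MeV = 0.143 fm.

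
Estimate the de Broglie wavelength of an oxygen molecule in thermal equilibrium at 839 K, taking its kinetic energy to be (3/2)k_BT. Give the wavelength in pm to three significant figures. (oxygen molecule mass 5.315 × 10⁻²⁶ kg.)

λ = 15.4 pm

KE = (3/2)k_BT = 1.5 × 1.381 × 10⁻²³ × 839 = 1.738 × 10⁻²⁰ J.
p = √(2mKE) = √(2 × 5.315 × 10⁻²⁶ × 1.738 × 10⁻²⁰) = 4.298 × 10⁻²³ kg·m/s.
λ = h/p = 1.54 × 10⁻¹¹ m = 15.4 pm.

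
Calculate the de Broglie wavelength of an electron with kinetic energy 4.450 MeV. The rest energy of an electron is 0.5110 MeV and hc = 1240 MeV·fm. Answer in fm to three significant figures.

Total energy E = KE + m₀c² = 4.450 + 0.5110 = 4.9610 MeV.
(pc)² = E² − (m₀c²)² = (4.9610)² − (0.5110)² = 24.35 MeV², so pc = 4.935 MeV.
λ = hc/(pc) = 1240 MeV·fm / 4.935 MeV = 251 fm.

λ = 251 fm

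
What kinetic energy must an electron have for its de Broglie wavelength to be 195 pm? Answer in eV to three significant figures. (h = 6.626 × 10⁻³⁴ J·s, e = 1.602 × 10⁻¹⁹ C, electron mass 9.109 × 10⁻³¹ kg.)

p = h/λ = 6.626 × 10⁻³⁴ / 1.950 × 10⁻¹⁰ = 3.398 × 10⁻²⁴ kg·m/s.
KE = p²/(2m) = (3.398 × 10⁻²⁴)² / (2 × 9.109 × 10⁻³¹) = 6.338 × 10⁻¹⁸ J = 39.6 eV.

KE = 39.6 eV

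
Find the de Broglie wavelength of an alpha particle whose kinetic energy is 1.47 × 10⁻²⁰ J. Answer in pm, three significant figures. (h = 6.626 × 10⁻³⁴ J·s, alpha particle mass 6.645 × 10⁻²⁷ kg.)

λ = 47.4 pm

p = √(2mKE) = √(2 × 6.645 × 10⁻²⁷ × 1.470 × 10⁻²⁰) = 1.398 × 10⁻²³ kg·m/s.
λ = h/p = 6.626 × 10⁻³⁴ / 1.398 × 10⁻²³ = 4.74 × 10⁻¹¹ m = 47.4 pm.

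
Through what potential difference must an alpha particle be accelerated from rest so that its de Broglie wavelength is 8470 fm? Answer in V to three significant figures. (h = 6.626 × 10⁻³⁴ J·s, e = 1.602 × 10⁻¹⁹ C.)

p = h/λ = 6.626 × 10⁻³⁴ / 8.470 × 10⁻¹² = 7.823 × 10⁻²³ kg·m/s.
KE = p²/(2m) = 4.605 × 10⁻¹⁹ J.
V = KE/2e = 4.605 × 10⁻¹⁹ / (2 × 1.602 × 10⁻¹⁹) = 1.44 V.

V = 1.44 V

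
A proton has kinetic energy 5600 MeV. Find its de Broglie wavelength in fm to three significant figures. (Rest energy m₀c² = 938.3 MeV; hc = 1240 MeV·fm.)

Total energy E = KE + m₀c² = 5600 + 938.3 = 6538.3 MeV.
(pc)² = E² − (m₀c²)² = (6538.3)² − (938.3)² = 4.187 × 10⁷ MeV², so pc = 6471 MeV.
λ = hc/(pc) = 1240 MeV·fm / 6471 MeV = 0.192 fm.

λ = 0.192 fm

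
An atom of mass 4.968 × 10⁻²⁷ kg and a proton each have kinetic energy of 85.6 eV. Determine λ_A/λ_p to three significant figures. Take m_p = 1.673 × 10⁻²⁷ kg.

λ_A/λ_p = 0.580

At fixed KE, p = √(2mKE) so λ = h/p ∝ 1/√m.
λ_A/λ_p = √(m_p/m_A) = √(1.673 × 10⁻²⁷/4.968 × 10⁻²⁷) = √(0.3368) = 0.580.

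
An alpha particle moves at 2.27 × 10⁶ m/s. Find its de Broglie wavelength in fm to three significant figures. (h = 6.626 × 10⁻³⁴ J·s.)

λ = 43.9 fm

p = mv = 6.645 × 10⁻²⁷ × 2.27 × 10⁶ = 1.508 × 10⁻²⁰ kg·m/s.
λ = h/p = 6.626 × 10⁻³⁴ / 1.508 × 10⁻²⁰ = 4.39 × 10⁻¹⁴ m = 43.9 fm.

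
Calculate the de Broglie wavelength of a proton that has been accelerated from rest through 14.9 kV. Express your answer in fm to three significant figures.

λ = 234 fm

KE = eV = 1.602 × 10⁻¹⁹ × 1.490 × 10⁴ = 2.387 × 10⁻¹⁵ J.
p = √(2mKE) = √(2 × 1.673 × 10⁻²⁷ × 2.387 × 10⁻¹⁵) = 2.826 × 10⁻²¹ kg·m/s.
λ = h/p = 6.626 × 10⁻³⁴ / 2.826 × 10⁻²¹ = 2.34 × 10⁻¹³ m = 234 fm.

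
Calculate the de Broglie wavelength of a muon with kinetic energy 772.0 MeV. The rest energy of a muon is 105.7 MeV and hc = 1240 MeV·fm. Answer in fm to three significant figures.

Total energy E = KE + m₀c² = 772.0 + 105.7 = 877.7 MeV.
(pc)² = E² − (m₀c²)² = (877.7)² − (105.7)² = 7.592 × 10⁵ MeV², so pc = 871.3 MeV.
λ = hc/(pc) = 1240 MeV·fm / 871.3 MeV = 1.42 fm.

λ = 1.42 fm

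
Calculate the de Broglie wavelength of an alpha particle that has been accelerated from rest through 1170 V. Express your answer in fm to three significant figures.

λ = 297 fm

KE = 2eV = 2 × 1.602 × 10⁻¹⁹ × 1170 = 3.749 × 10⁻¹⁶ J.
p = √(2mKE) = √(2 × 6.645 × 10⁻²⁷ × 3.749 × 10⁻¹⁶) = 2.232 × 10⁻²¹ kg·m/s.
λ = h/p = 6.626 × 10⁻³⁴ / 2.232 × 10⁻²¹ = 2.97 × 10⁻¹³ m = 297 fm.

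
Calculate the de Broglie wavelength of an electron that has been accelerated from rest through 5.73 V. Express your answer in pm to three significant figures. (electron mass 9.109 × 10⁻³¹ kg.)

λ = 512 pm

KE = eV = 1.602 × 10⁻¹⁹ × 5.730 = 9.179 × 10⁻¹⁹ J.
p = √(2mKE) = √(2 × 9.109 × 10⁻³¹ × 9.179 × 10⁻¹⁹) = 1.293 × 10⁻²⁴ kg·m/s.
λ = h/p = 6.626 × 10⁻³⁴ / 1.293 × 10⁻²⁴ = 5.12 × 10⁻¹⁰ m = 512 pm.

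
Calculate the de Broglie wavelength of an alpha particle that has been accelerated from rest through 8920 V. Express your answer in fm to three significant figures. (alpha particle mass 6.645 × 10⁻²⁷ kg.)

λ = 108 fm

KE = 2eV = 2 × 1.602 × 10⁻¹⁹ × 8920 = 2.858 × 10⁻¹⁵ J.
p = √(2mKE) = √(2 × 6.645 × 10⁻²⁷ × 2.858 × 10⁻¹⁵) = 6.163 × 10⁻²¹ kg·m/s.
λ = h/p = 6.626 × 10⁻³⁴ / 6.163 × 10⁻²¹ = 1.08 × 10⁻¹³ m = 108 fm.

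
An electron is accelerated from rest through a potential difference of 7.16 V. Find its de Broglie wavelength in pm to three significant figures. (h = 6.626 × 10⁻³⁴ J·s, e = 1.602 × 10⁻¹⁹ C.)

KE = eV = 1.602 × 10⁻¹⁹ × 7.160 = 1.147 × 10⁻¹⁸ J.
p = √(2mKE) = √(2 × 9.109 × 10⁻³¹ × 1.147 × 10⁻¹⁸) = 1.446 × 10⁻²⁴ kg·m/s.
λ = h/p = 6.626 × 10⁻³⁴ / 1.446 × 10⁻²⁴ = 4.58 × 10⁻¹⁰ m = 458 pm.

λ = 458 pm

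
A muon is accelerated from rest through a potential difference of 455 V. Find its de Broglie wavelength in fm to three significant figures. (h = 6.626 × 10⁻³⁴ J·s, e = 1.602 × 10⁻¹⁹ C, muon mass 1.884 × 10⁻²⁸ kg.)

λ = 4000 fm

KE = eV = 1.602 × 10⁻¹⁹ × 455.0 = 7.289 × 10⁻¹⁷ J.
p = √(2mKE) = √(2 × 1.884 × 10⁻²⁸ × 7.289 × 10⁻¹⁷) = 1.657 × 10⁻²² kg·m/s.
λ = h/p = 6.626 × 10⁻³⁴ / 1.657 × 10⁻²² = 4.00 × 10⁻¹² m = 4000 fm.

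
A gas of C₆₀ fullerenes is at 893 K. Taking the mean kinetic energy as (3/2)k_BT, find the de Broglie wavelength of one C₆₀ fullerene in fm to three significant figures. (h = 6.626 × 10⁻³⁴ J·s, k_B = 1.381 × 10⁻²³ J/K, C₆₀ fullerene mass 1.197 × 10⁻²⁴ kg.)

KE = (3/2)k_BT = 1.5 × 1.381 × 10⁻²³ × 893 = 1.850 × 10⁻²⁰ J.
p = √(2mKE) = √(2 × 1.197 × 10⁻²⁴ × 1.850 × 10⁻²⁰) = 2.104 × 10⁻²² kg·m/s.
λ = h/p = 3.15 × 10⁻¹² m = 3150 fm.

λ = 3150 fm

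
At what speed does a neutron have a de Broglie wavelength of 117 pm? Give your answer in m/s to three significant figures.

p = h/λ = 6.626 × 10⁻³⁴ / 1.170 × 10⁻¹⁰ = 5.663 × 10⁻²⁴ kg·m/s.
v = p/m = 5.663 × 10⁻²⁴ / 1.675 × 10⁻²⁷ = 3.38 × 10³ m/s = 3380 m/s.

v = 3380 m/s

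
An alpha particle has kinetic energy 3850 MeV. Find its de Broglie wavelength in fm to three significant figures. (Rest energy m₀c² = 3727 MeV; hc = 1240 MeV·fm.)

λ = 0.188 fm

Total energy E = KE + m₀c² = 3850 + 3727 = 7577 MeV.
(pc)² = E² − (m₀c²)² = (7577)² − (3727)² = 4.352 × 10⁷ MeV², so pc = 6597 MeV.
λ = hc/(pc) = 1240 MeV·fm / 6597 MeV = 0.188 fm.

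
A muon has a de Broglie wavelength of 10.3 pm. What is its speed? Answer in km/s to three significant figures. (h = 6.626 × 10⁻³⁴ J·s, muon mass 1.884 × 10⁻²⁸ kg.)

p = h/λ = 6.626 × 10⁻³⁴ / 1.030 × 10⁻¹¹ = 6.433 × 10⁻²³ kg·m/s.
v = p/m = 6.433 × 10⁻²³ / 1.884 × 10⁻²⁸ = 3.41 × 10⁵ m/s = 341 km/s.

v = 341 km/s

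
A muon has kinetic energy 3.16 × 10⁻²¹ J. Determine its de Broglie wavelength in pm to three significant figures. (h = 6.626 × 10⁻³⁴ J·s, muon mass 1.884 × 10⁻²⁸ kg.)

λ = 607 pm

p = √(2mKE) = √(2 × 1.884 × 10⁻²⁸ × 3.160 × 10⁻²¹) = 1.091 × 10⁻²⁴ kg·m/s.
λ = h/p = 6.626 × 10⁻³⁴ / 1.091 × 10⁻²⁴ = 6.07 × 10⁻¹⁰ m = 607 pm.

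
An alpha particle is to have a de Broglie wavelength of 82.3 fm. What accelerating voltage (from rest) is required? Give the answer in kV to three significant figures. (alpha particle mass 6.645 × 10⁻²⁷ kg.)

V = 15.2 kV

p = h/λ = 6.626 × 10⁻³⁴ / 8.230 × 10⁻¹⁴ = 8.051 × 10⁻²¹ kg·m/s.
KE = p²/(2m) = 4.877 × 10⁻¹⁵ J.
V = KE/2e = 4.877 × 10⁻¹⁵ / (2 × 1.602 × 10⁻¹⁹) = 15.2 kV.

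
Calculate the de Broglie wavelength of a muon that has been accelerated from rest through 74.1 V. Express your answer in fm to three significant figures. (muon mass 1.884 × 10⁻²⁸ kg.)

λ = 9910 fm

KE = eV = 1.602 × 10⁻¹⁹ × 74.10 = 1.187 × 10⁻¹⁷ J.
p = √(2mKE) = √(2 × 1.884 × 10⁻²⁸ × 1.187 × 10⁻¹⁷) = 6.688 × 10⁻²³ kg·m/s.
λ = h/p = 6.626 × 10⁻³⁴ / 6.688 × 10⁻²³ = 9.91 × 10⁻¹² m = 9910 fm.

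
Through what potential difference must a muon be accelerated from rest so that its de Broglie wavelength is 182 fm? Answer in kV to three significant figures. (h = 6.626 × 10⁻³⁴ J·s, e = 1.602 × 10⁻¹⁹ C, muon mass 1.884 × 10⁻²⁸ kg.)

p = h/λ = 6.626 × 10⁻³⁴ / 1.820 × 10⁻¹³ = 3.641 × 10⁻²¹ kg·m/s.
KE = p²/(2m) = 3.518 × 10⁻¹⁴ J.
V = KE/e = 3.518 × 10⁻¹⁴ / (1.602 × 10⁻¹⁹) = 220 kV.

V = 220 kV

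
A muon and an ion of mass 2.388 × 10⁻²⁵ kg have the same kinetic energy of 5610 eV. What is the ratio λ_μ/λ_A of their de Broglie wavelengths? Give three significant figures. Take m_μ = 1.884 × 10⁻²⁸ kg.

At fixed KE, p = √(2mKE) so λ = h/p ∝ 1/√m.
λ_μ/λ_A = √(m_A/m_μ) = √(2.388 × 10⁻²⁵/1.884 × 10⁻²⁸) = √(1268) = 35.6.

λ_μ/λ_A = 35.6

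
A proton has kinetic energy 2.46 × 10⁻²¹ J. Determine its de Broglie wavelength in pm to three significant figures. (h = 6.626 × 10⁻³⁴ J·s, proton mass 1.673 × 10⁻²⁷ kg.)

p = √(2mKE) = √(2 × 1.673 × 10⁻²⁷ × 2.460 × 10⁻²¹) = 2.869 × 10⁻²⁴ kg·m/s.
λ = h/p = 6.626 × 10⁻³⁴ / 2.869 × 10⁻²⁴ = 2.31 × 10⁻¹⁰ m = 231 pm.

λ = 231 pm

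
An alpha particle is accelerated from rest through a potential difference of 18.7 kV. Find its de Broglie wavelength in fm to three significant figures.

KE = 2eV = 2 × 1.602 × 10⁻¹⁹ × 1.870 × 10⁴ = 5.991 × 10⁻¹⁵ J.
p = √(2mKE) = √(2 × 6.645 × 10⁻²⁷ × 5.991 × 10⁻¹⁵) = 8.923 × 10⁻²¹ kg·m/s.
λ = h/p = 6.626 × 10⁻³⁴ / 8.923 × 10⁻²¹ = 7.43 × 10⁻¹⁴ m = 74.3 fm.

λ = 74.3 fm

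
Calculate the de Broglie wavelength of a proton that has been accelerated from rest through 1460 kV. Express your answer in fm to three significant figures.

KE = eV = 1.602 × 10⁻¹⁹ × 1.460 × 10⁶ = 2.339 × 10⁻¹³ J.
p = √(2mKE) = √(2 × 1.673 × 10⁻²⁷ × 2.339 × 10⁻¹³) = 2.798 × 10⁻²⁰ kg·m/s.
λ = h/p = 6.626 × 10⁻³⁴ / 2.798 × 10⁻²⁰ = 2.37 × 10⁻¹⁴ m = 23.7 fm.

λ = 23.7 fm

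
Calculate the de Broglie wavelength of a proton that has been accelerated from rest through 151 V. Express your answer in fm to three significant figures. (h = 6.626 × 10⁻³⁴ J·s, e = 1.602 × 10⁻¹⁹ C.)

KE = eV = 1.602 × 10⁻¹⁹ × 151.0 = 2.419 × 10⁻¹⁷ J.
p = √(2mKE) = √(2 × 1.673 × 10⁻²⁷ × 2.419 × 10⁻¹⁷) = 2.845 × 10⁻²² kg·m/s.
λ = h/p = 6.626 × 10⁻³⁴ / 2.845 × 10⁻²² = 2.33 × 10⁻¹² m = 2330 fm.

λ = 2330 fm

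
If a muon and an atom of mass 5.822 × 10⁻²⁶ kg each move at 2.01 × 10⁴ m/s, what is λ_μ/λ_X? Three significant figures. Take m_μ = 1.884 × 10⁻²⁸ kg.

λ_μ/λ_X = 309

At fixed v, p = mv so λ = h/(mv) ∝ 1/m.
λ_μ/λ_X = m_X/m_μ = 5.822 × 10⁻²⁶/1.884 × 10⁻²⁸ = 309.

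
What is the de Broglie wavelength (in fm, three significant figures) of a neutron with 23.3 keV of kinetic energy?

λ = 187 fm

KE = 23.3 keV = 3.733 × 10⁻¹⁵ J.
p = √(2mKE) = √(2 × 1.675 × 10⁻²⁷ × 3.733 × 10⁻¹⁵) = 3.536 × 10⁻²¹ kg·m/s.
λ = h/p = 6.626 × 10⁻³⁴ / 3.536 × 10⁻²¹ = 1.87 × 10⁻¹³ m = 187 fm.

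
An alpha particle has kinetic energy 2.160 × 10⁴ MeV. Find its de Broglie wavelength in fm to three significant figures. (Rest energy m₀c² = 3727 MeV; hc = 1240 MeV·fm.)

λ = 0.0495 fm

Total energy E = KE + m₀c² = 2.160 × 10⁴ + 3727 = 25327 MeV.
(pc)² = E² − (m₀c²)² = (25327)² − (3727)² = 6.276 × 10⁸ MeV², so pc = 2.505 × 10⁴ MeV.
λ = hc/(pc) = 1240 MeV·fm / 2.505 × 10⁴ MeV = 0.0495 fm.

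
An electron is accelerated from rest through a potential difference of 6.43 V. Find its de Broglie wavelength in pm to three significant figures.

KE = eV = 1.602 × 10⁻¹⁹ × 6.430 = 1.030 × 10⁻¹⁸ J.
p = √(2mKE) = √(2 × 9.109 × 10⁻³¹ × 1.030 × 10⁻¹⁸) = 1.370 × 10⁻²⁴ kg·m/s.
λ = h/p = 6.626 × 10⁻³⁴ / 1.370 × 10⁻²⁴ = 4.84 × 10⁻¹⁰ m = 484 pm.

λ = 484 pm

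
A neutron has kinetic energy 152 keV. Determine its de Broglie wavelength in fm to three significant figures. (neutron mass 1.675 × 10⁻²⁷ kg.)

KE = 152 keV = 2.435 × 10⁻¹⁴ J.
p = √(2mKE) = √(2 × 1.675 × 10⁻²⁷ × 2.435 × 10⁻¹⁴) = 9.032 × 10⁻²¹ kg·m/s.
λ = h/p = 6.626 × 10⁻³⁴ / 9.032 × 10⁻²¹ = 7.34 × 10⁻¹⁴ m = 73.4 fm.

λ = 73.4 fm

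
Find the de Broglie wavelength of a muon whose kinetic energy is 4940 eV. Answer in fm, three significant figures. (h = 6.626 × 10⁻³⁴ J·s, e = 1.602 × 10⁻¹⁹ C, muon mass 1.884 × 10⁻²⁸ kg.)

KE = 4940 eV = 7.914 × 10⁻¹⁶ J.
p = √(2mKE) = √(2 × 1.884 × 10⁻²⁸ × 7.914 × 10⁻¹⁶) = 5.461 × 10⁻²² kg·m/s.
λ = h/p = 6.626 × 10⁻³⁴ / 5.461 × 10⁻²² = 1.21 × 10⁻¹² m = 1210 fm.

λ = 1210 fm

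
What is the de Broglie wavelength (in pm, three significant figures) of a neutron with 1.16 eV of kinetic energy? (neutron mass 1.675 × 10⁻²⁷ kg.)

KE = 1.16 eV = 1.858 × 10⁻¹⁹ J.
p = √(2mKE) = √(2 × 1.675 × 10⁻²⁷ × 1.858 × 10⁻¹⁹) = 2.495 × 10⁻²³ kg·m/s.
λ = h/p = 6.626 × 10⁻³⁴ / 2.495 × 10⁻²³ = 2.66 × 10⁻¹¹ m = 26.6 pm.

λ = 26.6 pm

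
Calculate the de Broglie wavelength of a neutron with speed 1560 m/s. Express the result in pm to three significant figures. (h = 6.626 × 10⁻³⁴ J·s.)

λ = 254 pm

p = mv = 1.675 × 10⁻²⁷ × 1560 = 2.613 × 10⁻²⁴ kg·m/s.
λ = h/p = 6.626 × 10⁻³⁴ / 2.613 × 10⁻²⁴ = 2.54 × 10⁻¹⁰ m = 254 pm.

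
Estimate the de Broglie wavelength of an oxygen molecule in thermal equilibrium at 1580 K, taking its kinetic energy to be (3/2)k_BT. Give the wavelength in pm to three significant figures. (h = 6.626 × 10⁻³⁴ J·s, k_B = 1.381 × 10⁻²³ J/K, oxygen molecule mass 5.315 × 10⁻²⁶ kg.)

KE = (3/2)k_BT = 1.5 × 1.381 × 10⁻²³ × 1580 = 3.273 × 10⁻²⁰ J.
p = √(2mKE) = √(2 × 5.315 × 10⁻²⁶ × 3.273 × 10⁻²⁰) = 5.898 × 10⁻²³ kg·m/s.
λ = h/p = 1.12 × 10⁻¹¹ m = 11.2 pm.

λ = 11.2 pm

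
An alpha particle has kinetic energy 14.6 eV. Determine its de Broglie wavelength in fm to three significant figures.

KE = 14.6 eV = 2.339 × 10⁻¹⁸ J.
p = √(2mKE) = √(2 × 6.645 × 10⁻²⁷ × 2.339 × 10⁻¹⁸) = 1.763 × 10⁻²² kg·m/s.
λ = h/p = 6.626 × 10⁻³⁴ / 1.763 × 10⁻²² = 3.76 × 10⁻¹² m = 3760 fm.

λ = 3760 fm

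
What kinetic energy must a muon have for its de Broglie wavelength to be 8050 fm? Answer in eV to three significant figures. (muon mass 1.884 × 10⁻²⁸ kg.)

p = h/λ = 6.626 × 10⁻³⁴ / 8.050 × 10⁻¹² = 8.231 × 10⁻²³ kg·m/s.
KE = p²/(2m) = (8.231 × 10⁻²³)² / (2 × 1.884 × 10⁻²⁸) = 1.798 × 10⁻¹⁷ J = 112 eV.

KE = 112 eV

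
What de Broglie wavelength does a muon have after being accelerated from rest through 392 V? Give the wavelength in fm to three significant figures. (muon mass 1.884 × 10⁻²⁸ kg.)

λ = 4310 fm

KE = eV = 1.602 × 10⁻¹⁹ × 392.0 = 6.280 × 10⁻¹⁷ J.
p = √(2mKE) = √(2 × 1.884 × 10⁻²⁸ × 6.280 × 10⁻¹⁷) = 1.538 × 10⁻²² kg·m/s.
λ = h/p = 6.626 × 10⁻³⁴ / 1.538 × 10⁻²² = 4.31 × 10⁻¹² m = 4310 fm.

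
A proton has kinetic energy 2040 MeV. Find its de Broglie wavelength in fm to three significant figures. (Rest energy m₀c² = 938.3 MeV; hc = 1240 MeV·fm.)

λ = 0.439 fm

Total energy E = KE + m₀c² = 2040 + 938.3 = 2978.3 MeV.
(pc)² = E² − (m₀c²)² = (2978.3)² − (938.3)² = 7.990 × 10⁶ MeV², so pc = 2827 MeV.
λ = hc/(pc) = 1240 MeV·fm / 2827 MeV = 0.439 fm.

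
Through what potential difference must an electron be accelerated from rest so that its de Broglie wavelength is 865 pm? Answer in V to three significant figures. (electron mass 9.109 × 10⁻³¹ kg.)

p = h/λ = 6.626 × 10⁻³⁴ / 8.650 × 10⁻¹⁰ = 7.660 × 10⁻²⁵ kg·m/s.
KE = p²/(2m) = 3.221 × 10⁻¹⁹ J.
V = KE/e = 3.221 × 10⁻¹⁹ / (1.602 × 10⁻¹⁹) = 2.01 V.

V = 2.01 V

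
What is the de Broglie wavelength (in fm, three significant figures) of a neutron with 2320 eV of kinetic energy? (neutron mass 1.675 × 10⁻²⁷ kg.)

KE = 2320 eV = 3.717 × 10⁻¹⁶ J.
p = √(2mKE) = √(2 × 1.675 × 10⁻²⁷ × 3.717 × 10⁻¹⁶) = 1.116 × 10⁻²¹ kg·m/s.
λ = h/p = 6.626 × 10⁻³⁴ / 1.116 × 10⁻²¹ = 5.94 × 10⁻¹³ m = 594 fm.

λ = 594 fm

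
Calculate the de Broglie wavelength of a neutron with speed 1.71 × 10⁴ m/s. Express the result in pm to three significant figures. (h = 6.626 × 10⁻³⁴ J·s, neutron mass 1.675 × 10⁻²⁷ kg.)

p = mv = 1.675 × 10⁻²⁷ × 1.71 × 10⁴ = 2.864 × 10⁻²³ kg·m/s.
λ = h/p = 6.626 × 10⁻³⁴ / 2.864 × 10⁻²³ = 2.31 × 10⁻¹¹ m = 23.1 pm.

λ = 23.1 pm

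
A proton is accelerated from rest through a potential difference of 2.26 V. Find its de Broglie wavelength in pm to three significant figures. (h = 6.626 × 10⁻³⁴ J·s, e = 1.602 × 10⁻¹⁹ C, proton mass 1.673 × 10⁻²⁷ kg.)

λ = 19.0 pm

KE = eV = 1.602 × 10⁻¹⁹ × 2.260 = 3.621 × 10⁻¹⁹ J.
p = √(2mKE) = √(2 × 1.673 × 10⁻²⁷ × 3.621 × 10⁻¹⁹) = 3.481 × 10⁻²³ kg·m/s.
λ = h/p = 6.626 × 10⁻³⁴ / 3.481 × 10⁻²³ = 1.90 × 10⁻¹¹ m = 19.0 pm.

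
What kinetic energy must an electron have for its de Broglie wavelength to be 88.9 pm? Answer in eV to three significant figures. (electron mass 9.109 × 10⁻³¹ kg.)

p = h/λ = 6.626 × 10⁻³⁴ / 8.890 × 10⁻¹¹ = 7.453 × 10⁻²⁴ kg·m/s.
KE = p²/(2m) = (7.453 × 10⁻²⁴)² / (2 × 9.109 × 10⁻³¹) = 3.049 × 10⁻¹⁷ J = 190 eV.

KE = 190 eV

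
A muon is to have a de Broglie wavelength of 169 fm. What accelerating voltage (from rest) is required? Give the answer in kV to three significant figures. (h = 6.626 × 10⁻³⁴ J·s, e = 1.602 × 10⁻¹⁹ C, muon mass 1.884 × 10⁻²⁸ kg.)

p = h/λ = 6.626 × 10⁻³⁴ / 1.690 × 10⁻¹³ = 3.921 × 10⁻²¹ kg·m/s.
KE = p²/(2m) = 4.080 × 10⁻¹⁴ J.
V = KE/e = 4.080 × 10⁻¹⁴ / (1.602 × 10⁻¹⁹) = 255 kV.

V = 255 kV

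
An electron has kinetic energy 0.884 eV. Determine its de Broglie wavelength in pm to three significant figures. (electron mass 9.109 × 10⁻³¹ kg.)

KE = 0.884 eV = 1.416 × 10⁻¹⁹ J.
p = √(2mKE) = √(2 × 9.109 × 10⁻³¹ × 1.416 × 10⁻¹⁹) = 5.079 × 10⁻²⁵ kg·m/s.
λ = h/p = 6.626 × 10⁻³⁴ / 5.079 × 10⁻²⁵ = 1.30 × 10⁻⁹ m = 1300 pm.

λ = 1300 pm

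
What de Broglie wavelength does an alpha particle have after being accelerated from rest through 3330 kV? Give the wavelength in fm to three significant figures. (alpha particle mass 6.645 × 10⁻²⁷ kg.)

KE = 2eV = 2 × 1.602 × 10⁻¹⁹ × 3.330 × 10⁶ = 1.067 × 10⁻¹² J.
p = √(2mKE) = √(2 × 6.645 × 10⁻²⁷ × 1.067 × 10⁻¹²) = 1.191 × 10⁻¹⁹ kg·m/s.
λ = h/p = 6.626 × 10⁻³⁴ / 1.191 × 10⁻¹⁹ = 5.56 × 10⁻¹⁵ m = 5.56 fm.

λ = 5.56 fm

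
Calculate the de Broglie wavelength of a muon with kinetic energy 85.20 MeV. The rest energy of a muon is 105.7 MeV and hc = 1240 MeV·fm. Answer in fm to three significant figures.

λ = 7.80 fm

Total energy E = KE + m₀c² = 85.20 + 105.7 = 190.90 MeV.
(pc)² = E² − (m₀c²)² = (190.90)² − (105.7)² = 2.527 × 10⁴ MeV², so pc = 159.0 MeV.
λ = hc/(pc) = 1240 MeV·fm / 159.0 MeV = 7.80 fm.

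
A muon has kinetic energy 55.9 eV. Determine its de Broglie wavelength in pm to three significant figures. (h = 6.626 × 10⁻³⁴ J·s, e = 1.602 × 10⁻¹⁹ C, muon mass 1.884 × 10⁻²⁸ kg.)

λ = 11.4 pm

KE = 55.9 eV = 8.955 × 10⁻¹⁸ J.
p = √(2mKE) = √(2 × 1.884 × 10⁻²⁸ × 8.955 × 10⁻¹⁸) = 5.809 × 10⁻²³ kg·m/s.
λ = h/p = 6.626 × 10⁻³⁴ / 5.809 × 10⁻²³ = 1.14 × 10⁻¹¹ m = 11.4 pm.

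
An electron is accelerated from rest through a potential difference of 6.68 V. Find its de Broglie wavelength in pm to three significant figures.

λ = 475 pm

KE = eV = 1.602 × 10⁻¹⁹ × 6.680 = 1.070 × 10⁻¹⁸ J.
p = √(2mKE) = √(2 × 9.109 × 10⁻³¹ × 1.070 × 10⁻¹⁸) = 1.396 × 10⁻²⁴ kg·m/s.
λ = h/p = 6.626 × 10⁻³⁴ / 1.396 × 10⁻²⁴ = 4.75 × 10⁻¹⁰ m = 475 pm.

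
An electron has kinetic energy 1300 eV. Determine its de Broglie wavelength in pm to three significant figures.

KE = 1300 eV = 2.083 × 10⁻¹⁶ J.
p = √(2mKE) = √(2 × 9.109 × 10⁻³¹ × 2.083 × 10⁻¹⁶) = 1.948 × 10⁻²³ kg·m/s.
λ = h/p = 6.626 × 10⁻³⁴ / 1.948 × 10⁻²³ = 3.40 × 10⁻¹¹ m = 34.0 pm.

λ = 34.0 pm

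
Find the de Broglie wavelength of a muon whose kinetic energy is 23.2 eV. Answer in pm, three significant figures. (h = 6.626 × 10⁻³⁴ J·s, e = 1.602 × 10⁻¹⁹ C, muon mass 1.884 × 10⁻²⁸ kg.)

λ = 17.7 pm

KE = 23.2 eV = 3.717 × 10⁻¹⁸ J.
p = √(2mKE) = √(2 × 1.884 × 10⁻²⁸ × 3.717 × 10⁻¹⁸) = 3.742 × 10⁻²³ kg·m/s.
λ = h/p = 6.626 × 10⁻³⁴ / 3.742 × 10⁻²³ = 1.77 × 10⁻¹¹ m = 17.7 pm.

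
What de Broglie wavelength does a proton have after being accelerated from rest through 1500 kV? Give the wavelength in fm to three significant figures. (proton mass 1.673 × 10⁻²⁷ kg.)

KE = eV = 1.602 × 10⁻¹⁹ × 1.500 × 10⁶ = 2.403 × 10⁻¹³ J.
p = √(2mKE) = √(2 × 1.673 × 10⁻²⁷ × 2.403 × 10⁻¹³) = 2.836 × 10⁻²⁰ kg·m/s.
λ = h/p = 6.626 × 10⁻³⁴ / 2.836 × 10⁻²⁰ = 2.34 × 10⁻¹⁴ m = 23.4 fm.

λ = 23.4 fm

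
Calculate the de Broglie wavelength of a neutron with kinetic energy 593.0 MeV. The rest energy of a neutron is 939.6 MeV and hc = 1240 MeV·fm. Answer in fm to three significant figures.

Total energy E = KE + m₀c² = 593.0 + 939.6 = 1532.6 MeV.
(pc)² = E² − (m₀c²)² = (1532.6)² − (939.6)² = 1.466 × 10⁶ MeV², so pc = 1211 MeV.
λ = hc/(pc) = 1240 MeV·fm / 1211 MeV = 1.02 fm.

λ = 1.02 fm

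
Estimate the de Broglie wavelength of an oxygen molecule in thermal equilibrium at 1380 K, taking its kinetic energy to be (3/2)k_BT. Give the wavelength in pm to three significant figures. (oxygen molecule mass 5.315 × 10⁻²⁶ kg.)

λ = 12.0 pm

KE = (3/2)k_BT = 1.5 × 1.381 × 10⁻²³ × 1380 = 2.859 × 10⁻²⁰ J.
p = √(2mKE) = √(2 × 5.315 × 10⁻²⁶ × 2.859 × 10⁻²⁰) = 5.513 × 10⁻²³ kg·m/s.
λ = h/p = 1.20 × 10⁻¹¹ m = 12.0 pm.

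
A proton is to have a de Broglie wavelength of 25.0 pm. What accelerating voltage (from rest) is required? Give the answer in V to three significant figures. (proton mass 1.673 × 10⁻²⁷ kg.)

p = h/λ = 6.626 × 10⁻³⁴ / 2.500 × 10⁻¹¹ = 2.650 × 10⁻²³ kg·m/s.
KE = p²/(2m) = 2.099 × 10⁻¹⁹ J.
V = KE/e = 2.099 × 10⁻¹⁹ / (1.602 × 10⁻¹⁹) = 1.31 V.

V = 1.31 V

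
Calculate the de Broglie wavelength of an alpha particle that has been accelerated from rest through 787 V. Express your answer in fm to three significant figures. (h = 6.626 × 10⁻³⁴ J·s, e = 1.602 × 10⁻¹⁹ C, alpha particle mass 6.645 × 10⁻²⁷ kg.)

KE = 2eV = 2 × 1.602 × 10⁻¹⁹ × 787.0 = 2.522 × 10⁻¹⁶ J.
p = √(2mKE) = √(2 × 6.645 × 10⁻²⁷ × 2.522 × 10⁻¹⁶) = 1.831 × 10⁻²¹ kg·m/s.
λ = h/p = 6.626 × 10⁻³⁴ / 1.831 × 10⁻²¹ = 3.62 × 10⁻¹³ m = 362 fm.

λ = 362 fm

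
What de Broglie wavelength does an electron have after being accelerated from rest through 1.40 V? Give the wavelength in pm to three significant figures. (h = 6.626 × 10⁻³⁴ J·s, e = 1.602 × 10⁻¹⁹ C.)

λ = 1040 pm

KE = eV = 1.602 × 10⁻¹⁹ × 1.400 = 2.243 × 10⁻¹⁹ J.
p = √(2mKE) = √(2 × 9.109 × 10⁻³¹ × 2.243 × 10⁻¹⁹) = 6.392 × 10⁻²⁵ kg·m/s.
λ = h/p = 6.626 × 10⁻³⁴ / 6.392 × 10⁻²⁵ = 1.04 × 10⁻⁹ m = 1040 pm.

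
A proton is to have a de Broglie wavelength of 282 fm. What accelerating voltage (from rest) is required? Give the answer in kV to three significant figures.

V = 10.3 kV

p = h/λ = 6.626 × 10⁻³⁴ / 2.820 × 10⁻¹³ = 2.350 × 10⁻²¹ kg·m/s.
KE = p²/(2m) = 1.650 × 10⁻¹⁵ J.
V = KE/e = 1.650 × 10⁻¹⁵ / (1.602 × 10⁻¹⁹) = 10.3 kV.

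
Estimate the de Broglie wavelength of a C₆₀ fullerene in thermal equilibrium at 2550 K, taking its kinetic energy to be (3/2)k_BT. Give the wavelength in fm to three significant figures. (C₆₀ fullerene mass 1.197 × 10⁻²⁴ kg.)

λ = 1860 fm

KE = (3/2)k_BT = 1.5 × 1.381 × 10⁻²³ × 2550 = 5.282 × 10⁻²⁰ J.
p = √(2mKE) = √(2 × 1.197 × 10⁻²⁴ × 5.282 × 10⁻²⁰) = 3.556 × 10⁻²² kg·m/s.
λ = h/p = 1.86 × 10⁻¹² m = 1860 fm.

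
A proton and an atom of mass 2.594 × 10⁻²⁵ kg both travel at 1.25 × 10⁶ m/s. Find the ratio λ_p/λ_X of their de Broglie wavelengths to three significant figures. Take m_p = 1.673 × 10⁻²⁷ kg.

λ_p/λ_X = 155

At fixed v, p = mv so λ = h/(mv) ∝ 1/m.
λ_p/λ_X = m_X/m_p = 2.594 × 10⁻²⁵/1.673 × 10⁻²⁷ = 155.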